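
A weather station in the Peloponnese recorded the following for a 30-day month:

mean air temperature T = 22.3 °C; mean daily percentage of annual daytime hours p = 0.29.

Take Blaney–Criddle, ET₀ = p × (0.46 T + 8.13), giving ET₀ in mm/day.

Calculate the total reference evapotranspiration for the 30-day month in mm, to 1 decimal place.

160.0 mm

ET₀ = 0.29 × (0.46 × 22.3 + 8.13) = 0.29 × 18.388 = 5.3325 mm/d
Monthly total = 5.3325 × 30 = 159.975 mm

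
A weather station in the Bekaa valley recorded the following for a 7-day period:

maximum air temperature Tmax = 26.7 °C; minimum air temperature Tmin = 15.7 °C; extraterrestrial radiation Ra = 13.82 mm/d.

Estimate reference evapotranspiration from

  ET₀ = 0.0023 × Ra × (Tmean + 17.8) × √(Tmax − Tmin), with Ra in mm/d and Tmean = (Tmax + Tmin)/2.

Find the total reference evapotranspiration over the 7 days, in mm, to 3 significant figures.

28.8 mm

Tmean = (26.7 + 15.7)/2 = 21.20 °C
ET₀ = 0.0023 × 13.82 × (21.20 + 17.8) × √11.0 = 0.0023 × 13.82 × 39.00 × 3.3166 = 4.1114 mm/d
Over 7 days: 4.1114 × 7 = 28.780 mm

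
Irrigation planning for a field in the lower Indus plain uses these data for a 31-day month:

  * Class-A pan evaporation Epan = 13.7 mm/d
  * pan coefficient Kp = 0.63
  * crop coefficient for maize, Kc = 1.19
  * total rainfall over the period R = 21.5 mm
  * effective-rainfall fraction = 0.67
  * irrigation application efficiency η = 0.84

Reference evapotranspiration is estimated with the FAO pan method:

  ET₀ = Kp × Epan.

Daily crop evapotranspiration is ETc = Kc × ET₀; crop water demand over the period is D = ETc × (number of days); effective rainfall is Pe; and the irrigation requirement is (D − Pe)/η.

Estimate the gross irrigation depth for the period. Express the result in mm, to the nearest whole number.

362 mm

ET₀ = 0.63 × 13.7 = 8.6310 mm/d
ETc = Kc × ET₀ = 1.19 × 8.6310 = 10.2709 mm/d
Crop demand D = ETc × 31 d = 10.2709 × 31 = 318.398 mm
Pe = 0.67 × 21.5 = 14.405 mm
D − Pe = 318.398 − 14.405 = 303.993 mm
Gross irrigation = 303.993 / 0.84 = 361.896 mm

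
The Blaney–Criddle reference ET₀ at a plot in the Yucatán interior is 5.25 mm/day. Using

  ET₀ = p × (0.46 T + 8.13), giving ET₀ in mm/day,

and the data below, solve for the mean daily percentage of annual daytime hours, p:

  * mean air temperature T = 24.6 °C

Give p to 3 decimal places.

p = ET₀ / (0.46 T + 8.13) = 5.25 / (0.46 × 24.6 + 8.13) = 5.25 / 19.446 = 0.2700

0.270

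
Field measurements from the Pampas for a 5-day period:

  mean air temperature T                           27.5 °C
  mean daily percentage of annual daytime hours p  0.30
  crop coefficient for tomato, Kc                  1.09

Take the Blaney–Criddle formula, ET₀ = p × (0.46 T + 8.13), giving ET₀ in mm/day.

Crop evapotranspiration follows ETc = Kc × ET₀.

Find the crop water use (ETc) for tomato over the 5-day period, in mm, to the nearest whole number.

34 mm

ET₀ = 0.30 × (0.46 × 27.5 + 8.13) = 0.30 × 20.780 = 6.2340 mm/d
ETc = Kc × ET₀ = 1.09 × 6.2340 = 6.7951 mm/d
Over 5 days: 6.7951 × 5 = 33.976 mm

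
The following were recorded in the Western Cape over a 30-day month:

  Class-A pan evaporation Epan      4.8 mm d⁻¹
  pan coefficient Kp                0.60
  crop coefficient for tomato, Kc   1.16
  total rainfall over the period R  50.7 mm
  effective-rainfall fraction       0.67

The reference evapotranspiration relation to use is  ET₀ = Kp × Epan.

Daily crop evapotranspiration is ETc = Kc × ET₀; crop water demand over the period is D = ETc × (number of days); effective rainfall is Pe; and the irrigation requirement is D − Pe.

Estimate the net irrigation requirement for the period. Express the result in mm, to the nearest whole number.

ET₀ = 0.60 × 4.8 = 2.8800 mm/d
ETc = Kc × ET₀ = 1.16 × 2.8800 = 3.3408 mm/d
Crop demand D = ETc × 30 d = 3.3408 × 30 = 100.224 mm
Pe = 0.67 × 50.7 = 33.969 mm
D − Pe = 100.224 − 33.969 = 66.255 mm

66 mm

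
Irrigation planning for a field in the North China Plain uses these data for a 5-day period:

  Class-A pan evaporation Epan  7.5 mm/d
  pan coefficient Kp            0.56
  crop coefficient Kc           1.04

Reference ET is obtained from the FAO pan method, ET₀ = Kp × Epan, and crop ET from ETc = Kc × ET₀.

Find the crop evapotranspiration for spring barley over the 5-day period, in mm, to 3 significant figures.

ET₀ = 0.56 × 7.5 = 4.2000 mm/d
ETc = Kc × ET₀ = 1.04 × 4.2000 = 4.3680 mm/d
Over 5 days: 4.3680 × 5 = 21.840 mm

21.8 mm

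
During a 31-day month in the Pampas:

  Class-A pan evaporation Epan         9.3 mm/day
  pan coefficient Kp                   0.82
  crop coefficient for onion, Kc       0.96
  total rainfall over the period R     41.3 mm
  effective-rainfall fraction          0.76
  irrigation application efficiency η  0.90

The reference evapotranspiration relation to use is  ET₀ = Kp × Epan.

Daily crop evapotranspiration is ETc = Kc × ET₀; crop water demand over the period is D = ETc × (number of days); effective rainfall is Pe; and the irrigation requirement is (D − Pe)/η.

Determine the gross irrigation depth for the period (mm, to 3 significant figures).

217 mm

ET₀ = 0.82 × 9.3 = 7.6260 mm/d
ETc = Kc × ET₀ = 0.96 × 7.6260 = 7.3210 mm/d
Crop demand D = ETc × 31 d = 7.3210 × 31 = 226.951 mm
Pe = 0.76 × 41.3 = 31.388 mm
D − Pe = 226.951 − 31.388 = 195.563 mm
Gross irrigation = 195.563 / 0.90 = 217.292 mm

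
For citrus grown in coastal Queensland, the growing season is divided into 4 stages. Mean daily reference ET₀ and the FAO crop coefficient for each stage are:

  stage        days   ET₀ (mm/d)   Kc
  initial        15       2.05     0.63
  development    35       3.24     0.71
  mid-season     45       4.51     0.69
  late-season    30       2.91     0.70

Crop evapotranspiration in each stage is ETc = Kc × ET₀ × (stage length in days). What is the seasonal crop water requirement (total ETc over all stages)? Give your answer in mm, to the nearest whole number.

301 mm

initial: 0.63 × 2.05 × 15 = 19.37 mm
development: 0.71 × 3.24 × 35 = 80.51 mm
mid-season: 0.69 × 4.51 × 45 = 140.04 mm
late-season: 0.70 × 2.91 × 30 = 61.11 mm
Seasonal total = 301.03 mm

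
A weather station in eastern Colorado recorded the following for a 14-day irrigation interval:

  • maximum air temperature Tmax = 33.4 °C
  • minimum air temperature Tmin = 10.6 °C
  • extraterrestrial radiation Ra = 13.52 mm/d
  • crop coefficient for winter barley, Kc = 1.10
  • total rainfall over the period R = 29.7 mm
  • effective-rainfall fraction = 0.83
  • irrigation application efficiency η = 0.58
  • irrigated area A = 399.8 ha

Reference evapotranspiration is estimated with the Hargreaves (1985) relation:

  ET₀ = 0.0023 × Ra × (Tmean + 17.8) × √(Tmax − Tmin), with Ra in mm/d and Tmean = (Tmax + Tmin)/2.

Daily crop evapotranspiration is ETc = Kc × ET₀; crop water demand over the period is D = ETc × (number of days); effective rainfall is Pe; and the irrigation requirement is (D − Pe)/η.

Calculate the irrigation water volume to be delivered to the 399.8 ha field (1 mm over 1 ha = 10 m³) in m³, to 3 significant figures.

Tmean = (33.4 + 10.6)/2 = 22.00 °C
ET₀ = 0.0023 × 13.52 × (22.00 + 17.8) × √22.8 = 0.0023 × 13.52 × 39.80 × 4.7749 = 5.9095 mm/d
ETc = Kc × ET₀ = 1.10 × 5.9095 = 6.5005 mm/d
Crop demand D = ETc × 14 d = 6.5005 × 14 = 91.007 mm
Pe = 0.83 × 29.7 = 24.651 mm
D − Pe = 91.007 − 24.651 = 66.356 mm
Gross irrigation = 66.356 / 0.58 = 114.407 mm
Volume = 114.407 mm × 399.8 ha × 10 = 457399.2 m³

457000 m³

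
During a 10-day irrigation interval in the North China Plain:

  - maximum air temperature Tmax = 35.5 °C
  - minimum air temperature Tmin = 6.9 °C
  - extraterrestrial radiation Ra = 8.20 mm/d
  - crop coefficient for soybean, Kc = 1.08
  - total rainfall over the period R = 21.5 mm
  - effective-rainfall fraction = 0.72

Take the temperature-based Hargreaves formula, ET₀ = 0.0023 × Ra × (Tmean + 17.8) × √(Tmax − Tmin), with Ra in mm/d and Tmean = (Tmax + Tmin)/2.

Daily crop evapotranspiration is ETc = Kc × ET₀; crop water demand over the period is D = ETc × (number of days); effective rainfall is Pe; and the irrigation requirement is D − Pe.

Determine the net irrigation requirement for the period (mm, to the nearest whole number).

27 mm

Tmean = (35.5 + 6.9)/2 = 21.20 °C
ET₀ = 0.0023 × 8.20 × (21.20 + 17.8) × √28.6 = 0.0023 × 8.20 × 39.00 × 5.3479 = 3.9336 mm/d
ETc = Kc × ET₀ = 1.08 × 3.9336 = 4.2483 mm/d
Crop demand D = ETc × 10 d = 4.2483 × 10 = 42.483 mm
Pe = 0.72 × 21.5 = 15.480 mm
D − Pe = 42.483 − 15.480 = 27.003 mm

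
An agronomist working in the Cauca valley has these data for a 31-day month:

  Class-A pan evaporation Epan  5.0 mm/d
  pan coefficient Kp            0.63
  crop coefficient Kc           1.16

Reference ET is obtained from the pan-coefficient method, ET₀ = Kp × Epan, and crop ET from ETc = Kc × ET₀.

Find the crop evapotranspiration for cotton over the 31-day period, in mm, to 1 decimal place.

ET₀ = 0.63 × 5.0 = 3.1500 mm/d
ETc = Kc × ET₀ = 1.16 × 3.1500 = 3.6540 mm/d
Over 31 days: 3.6540 × 31 = 113.274 mm

113.3 mm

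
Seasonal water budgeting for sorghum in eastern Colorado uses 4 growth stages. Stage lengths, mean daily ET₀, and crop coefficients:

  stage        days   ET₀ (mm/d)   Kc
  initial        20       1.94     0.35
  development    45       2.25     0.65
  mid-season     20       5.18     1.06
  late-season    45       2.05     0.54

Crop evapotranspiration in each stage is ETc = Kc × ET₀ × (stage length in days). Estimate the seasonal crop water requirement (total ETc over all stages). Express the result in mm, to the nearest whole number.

239 mm

initial: 0.35 × 1.94 × 20 = 13.58 mm
development: 0.65 × 2.25 × 45 = 65.81 mm
mid-season: 1.06 × 5.18 × 20 = 109.82 mm
late-season: 0.54 × 2.05 × 45 = 49.82 mm
Seasonal total = 239.03 mm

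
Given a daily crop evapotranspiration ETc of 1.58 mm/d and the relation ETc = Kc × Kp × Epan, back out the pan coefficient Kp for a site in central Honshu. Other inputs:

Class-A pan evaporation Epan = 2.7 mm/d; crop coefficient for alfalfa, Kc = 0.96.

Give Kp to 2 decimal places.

ETc = Kc × Kp × Epan  ⇒  Kp = ETc / (Kc × Epan)
Kp = 1.58 / (0.96 × 2.7) = 1.58 / 2.592 = 0.6096

0.61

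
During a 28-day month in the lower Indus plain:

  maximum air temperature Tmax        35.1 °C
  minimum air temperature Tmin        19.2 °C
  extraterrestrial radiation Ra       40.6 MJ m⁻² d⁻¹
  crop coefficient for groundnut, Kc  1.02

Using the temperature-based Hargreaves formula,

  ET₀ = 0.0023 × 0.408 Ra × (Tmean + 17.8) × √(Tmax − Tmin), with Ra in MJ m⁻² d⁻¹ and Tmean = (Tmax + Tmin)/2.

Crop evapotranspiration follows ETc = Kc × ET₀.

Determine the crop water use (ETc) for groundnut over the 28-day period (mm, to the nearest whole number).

Tmean = (35.1 + 19.2)/2 = 27.15 °C
0.408 Ra = 0.408 × 40.6 = 16.5648 mm/d equivalent
ET₀ = 0.0023 × 16.5648 × (27.15 + 17.8) × √15.9 = 0.0023 × 16.5648 × 44.95 × 3.9875 = 6.8288 mm/d
ETc = Kc × ET₀ = 1.02 × 6.8288 = 6.9654 mm/d
Over 28 days: 6.9654 × 28 = 195.031 mm

195 mm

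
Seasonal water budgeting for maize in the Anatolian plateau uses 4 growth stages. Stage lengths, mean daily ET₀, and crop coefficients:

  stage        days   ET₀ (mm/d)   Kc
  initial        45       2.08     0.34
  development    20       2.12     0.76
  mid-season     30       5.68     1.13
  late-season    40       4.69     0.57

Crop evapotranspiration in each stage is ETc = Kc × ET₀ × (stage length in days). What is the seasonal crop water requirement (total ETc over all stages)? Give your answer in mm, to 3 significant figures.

initial: 0.34 × 2.08 × 45 = 31.82 mm
development: 0.76 × 2.12 × 20 = 32.22 mm
mid-season: 1.13 × 5.68 × 30 = 192.55 mm
late-season: 0.57 × 4.69 × 40 = 106.93 mm
Seasonal total = 363.52 mm

364 mm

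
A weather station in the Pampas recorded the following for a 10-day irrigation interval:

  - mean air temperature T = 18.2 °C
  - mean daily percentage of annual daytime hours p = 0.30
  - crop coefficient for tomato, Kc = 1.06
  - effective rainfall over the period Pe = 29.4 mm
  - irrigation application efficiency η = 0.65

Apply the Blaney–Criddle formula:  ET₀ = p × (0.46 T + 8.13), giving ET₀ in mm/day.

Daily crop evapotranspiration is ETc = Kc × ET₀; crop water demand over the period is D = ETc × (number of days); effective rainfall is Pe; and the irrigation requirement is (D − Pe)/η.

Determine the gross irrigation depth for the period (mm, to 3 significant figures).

ET₀ = 0.30 × (0.46 × 18.2 + 8.13) = 0.30 × 16.502 = 4.9506 mm/d
ETc = Kc × ET₀ = 1.06 × 4.9506 = 5.2476 mm/d
Crop demand D = ETc × 10 d = 5.2476 × 10 = 52.476 mm
D − Pe = 52.476 − 29.4 = 23.076 mm
Gross irrigation = 23.076 / 0.65 = 35.502 mm

35.5 mm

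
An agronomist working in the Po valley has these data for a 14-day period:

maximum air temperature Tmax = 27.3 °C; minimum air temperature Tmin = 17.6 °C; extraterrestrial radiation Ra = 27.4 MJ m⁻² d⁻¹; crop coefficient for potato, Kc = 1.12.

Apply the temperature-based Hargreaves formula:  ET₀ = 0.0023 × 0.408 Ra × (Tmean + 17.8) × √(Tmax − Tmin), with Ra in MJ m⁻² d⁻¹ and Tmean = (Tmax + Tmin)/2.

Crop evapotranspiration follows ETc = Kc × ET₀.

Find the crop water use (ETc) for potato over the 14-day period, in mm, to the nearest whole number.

51 mm

Tmean = (27.3 + 17.6)/2 = 22.45 °C
0.408 Ra = 0.408 × 27.4 = 11.1792 mm/d equivalent
ET₀ = 0.0023 × 11.1792 × (22.45 + 17.8) × √9.7 = 0.0023 × 11.1792 × 40.25 × 3.1145 = 3.2232 mm/d
ETc = Kc × ET₀ = 1.12 × 3.2232 = 3.6100 mm/d
Over 14 days: 3.6100 × 14 = 50.540 mm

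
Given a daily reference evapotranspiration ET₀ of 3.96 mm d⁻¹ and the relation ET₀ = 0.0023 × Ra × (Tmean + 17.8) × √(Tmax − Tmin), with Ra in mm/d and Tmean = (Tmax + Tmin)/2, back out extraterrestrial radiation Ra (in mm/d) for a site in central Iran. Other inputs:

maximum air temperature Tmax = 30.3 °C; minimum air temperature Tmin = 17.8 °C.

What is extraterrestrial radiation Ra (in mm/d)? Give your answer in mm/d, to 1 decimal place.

Tmean = 24.05 °C; √ΔT = 3.5355
Ra = ET₀ / [0.0023 × (Tmean+17.8) × √ΔT] = 3.96 / (0.0023 × 41.85 × 3.5355) = 11.636 mm/d

11.6 mm/d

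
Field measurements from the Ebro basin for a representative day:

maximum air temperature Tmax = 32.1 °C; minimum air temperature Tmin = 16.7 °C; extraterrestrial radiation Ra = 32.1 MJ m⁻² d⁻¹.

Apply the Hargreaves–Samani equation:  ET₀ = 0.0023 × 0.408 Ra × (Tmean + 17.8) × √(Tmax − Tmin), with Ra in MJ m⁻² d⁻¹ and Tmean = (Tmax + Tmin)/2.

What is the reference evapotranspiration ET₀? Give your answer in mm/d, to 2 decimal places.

4.99 mm/d

Tmean = (32.1 + 16.7)/2 = 24.40 °C
0.408 Ra = 0.408 × 32.1 = 13.0968 mm/d equivalent
ET₀ = 0.0023 × 13.0968 × (24.40 + 17.8) × √15.4 = 0.0023 × 13.0968 × 42.20 × 3.9243 = 4.9885 mm/d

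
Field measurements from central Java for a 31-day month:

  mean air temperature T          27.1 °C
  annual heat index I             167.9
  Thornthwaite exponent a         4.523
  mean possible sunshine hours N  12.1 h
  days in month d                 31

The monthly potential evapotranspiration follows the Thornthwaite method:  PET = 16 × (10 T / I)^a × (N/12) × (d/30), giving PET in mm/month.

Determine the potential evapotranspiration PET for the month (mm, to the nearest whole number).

145 mm

10T/I = 10 × 27.1 / 167.9 = 1.6141
(10T/I)^a = 1.6141^4.523 = 8.7191
Uncorrected PET = 16 × 8.7191 = 139.506 mm
Correction = (N/12)(d/30) = (12.1/12)(31/30) = 1.0419
PET = 139.506 × 1.0419 = 145.351 mm/month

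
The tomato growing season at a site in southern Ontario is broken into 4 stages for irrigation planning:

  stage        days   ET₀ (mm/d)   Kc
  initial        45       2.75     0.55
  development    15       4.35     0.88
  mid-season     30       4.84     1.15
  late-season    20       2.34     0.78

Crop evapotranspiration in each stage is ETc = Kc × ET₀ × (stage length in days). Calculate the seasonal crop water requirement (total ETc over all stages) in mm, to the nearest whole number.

329 mm

initial: 0.55 × 2.75 × 45 = 68.06 mm
development: 0.88 × 4.35 × 15 = 57.42 mm
mid-season: 1.15 × 4.84 × 30 = 166.98 mm
late-season: 0.78 × 2.34 × 20 = 36.50 mm
Seasonal total = 328.96 mm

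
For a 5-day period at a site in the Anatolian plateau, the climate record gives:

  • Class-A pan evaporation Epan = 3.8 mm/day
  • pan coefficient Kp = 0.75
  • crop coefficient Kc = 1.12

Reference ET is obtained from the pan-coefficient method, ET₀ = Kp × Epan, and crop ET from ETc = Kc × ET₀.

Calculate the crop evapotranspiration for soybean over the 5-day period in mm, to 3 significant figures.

16.0 mm

ET₀ = 0.75 × 3.8 = 2.8500 mm/d
ETc = Kc × ET₀ = 1.12 × 2.8500 = 3.1920 mm/d
Over 5 days: 3.1920 × 5 = 15.960 mm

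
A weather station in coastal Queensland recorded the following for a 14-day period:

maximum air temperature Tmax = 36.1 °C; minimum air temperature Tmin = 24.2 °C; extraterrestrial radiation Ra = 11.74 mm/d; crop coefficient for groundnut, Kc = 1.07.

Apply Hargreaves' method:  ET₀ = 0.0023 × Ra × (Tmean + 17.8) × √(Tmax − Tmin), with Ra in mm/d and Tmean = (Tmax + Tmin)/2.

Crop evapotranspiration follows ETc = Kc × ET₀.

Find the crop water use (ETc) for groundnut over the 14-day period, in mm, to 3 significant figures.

Tmean = (36.1 + 24.2)/2 = 30.15 °C
ET₀ = 0.0023 × 11.74 × (30.15 + 17.8) × √11.9 = 0.0023 × 11.74 × 47.95 × 3.4496 = 4.4664 mm/d
ETc = Kc × ET₀ = 1.07 × 4.4664 = 4.7790 mm/d
Over 14 days: 4.7790 × 14 = 66.906 mm

66.9 mm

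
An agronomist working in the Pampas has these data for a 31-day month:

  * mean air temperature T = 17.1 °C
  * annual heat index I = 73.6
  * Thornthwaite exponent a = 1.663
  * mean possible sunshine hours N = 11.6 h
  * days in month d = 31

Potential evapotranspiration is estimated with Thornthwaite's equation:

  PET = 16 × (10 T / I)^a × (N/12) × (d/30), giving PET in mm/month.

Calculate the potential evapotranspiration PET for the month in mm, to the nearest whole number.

65 mm

10T/I = 10 × 17.1 / 73.6 = 2.3234
(10T/I)^a = 2.3234^1.663 = 4.0632
Uncorrected PET = 16 × 4.0632 = 65.011 mm
Correction = (N/12)(d/30) = (11.6/12)(31/30) = 0.9989
PET = 65.011 × 0.9989 = 64.939 mm/month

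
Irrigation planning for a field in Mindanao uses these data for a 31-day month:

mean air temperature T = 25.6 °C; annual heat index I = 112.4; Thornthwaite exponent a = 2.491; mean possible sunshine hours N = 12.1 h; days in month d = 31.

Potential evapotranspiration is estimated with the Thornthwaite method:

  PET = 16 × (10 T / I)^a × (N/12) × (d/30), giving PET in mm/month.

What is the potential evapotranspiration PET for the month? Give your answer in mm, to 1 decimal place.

129.5 mm

10T/I = 10 × 25.6 / 112.4 = 2.2776
(10T/I)^a = 2.2776^2.491 = 7.7710
Uncorrected PET = 16 × 7.7710 = 124.336 mm
Correction = (N/12)(d/30) = (12.1/12)(31/30) = 1.0419
PET = 124.336 × 1.0419 = 129.546 mm/month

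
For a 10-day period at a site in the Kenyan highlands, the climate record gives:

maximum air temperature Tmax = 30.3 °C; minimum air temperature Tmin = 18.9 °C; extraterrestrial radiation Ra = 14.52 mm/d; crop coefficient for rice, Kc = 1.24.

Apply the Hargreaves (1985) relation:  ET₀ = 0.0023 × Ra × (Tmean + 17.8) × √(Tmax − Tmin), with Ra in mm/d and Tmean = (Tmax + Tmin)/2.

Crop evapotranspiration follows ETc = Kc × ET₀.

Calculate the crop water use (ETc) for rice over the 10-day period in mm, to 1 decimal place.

Tmean = (30.3 + 18.9)/2 = 24.60 °C
ET₀ = 0.0023 × 14.52 × (24.60 + 17.8) × √11.4 = 0.0023 × 14.52 × 42.40 × 3.3764 = 4.7809 mm/d
ETc = Kc × ET₀ = 1.24 × 4.7809 = 5.9283 mm/d
Over 10 days: 5.9283 × 10 = 59.283 mm

59.3 mm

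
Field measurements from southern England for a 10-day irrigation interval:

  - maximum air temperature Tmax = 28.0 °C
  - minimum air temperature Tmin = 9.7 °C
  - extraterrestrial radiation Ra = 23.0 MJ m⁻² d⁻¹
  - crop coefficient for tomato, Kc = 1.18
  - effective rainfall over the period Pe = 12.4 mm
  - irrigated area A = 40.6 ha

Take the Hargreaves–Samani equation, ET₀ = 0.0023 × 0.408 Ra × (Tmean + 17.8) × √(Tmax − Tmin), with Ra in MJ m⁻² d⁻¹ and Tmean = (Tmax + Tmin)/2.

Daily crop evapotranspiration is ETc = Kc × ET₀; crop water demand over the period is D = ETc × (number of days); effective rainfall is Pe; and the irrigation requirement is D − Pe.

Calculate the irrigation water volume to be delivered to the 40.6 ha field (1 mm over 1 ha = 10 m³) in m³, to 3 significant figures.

11200 m³

Tmean = (28.0 + 9.7)/2 = 18.85 °C
0.408 Ra = 0.408 × 23.0 = 9.3840 mm/d equivalent
ET₀ = 0.0023 × 9.3840 × (18.85 + 17.8) × √18.3 = 0.0023 × 9.3840 × 36.65 × 4.2778 = 3.3838 mm/d
ETc = Kc × ET₀ = 1.18 × 3.3838 = 3.9929 mm/d
Crop demand D = ETc × 10 d = 3.9929 × 10 = 39.929 mm
D − Pe = 39.929 − 12.4 = 27.529 mm
Volume = 27.529 mm × 40.6 ha × 10 = 11176.8 m³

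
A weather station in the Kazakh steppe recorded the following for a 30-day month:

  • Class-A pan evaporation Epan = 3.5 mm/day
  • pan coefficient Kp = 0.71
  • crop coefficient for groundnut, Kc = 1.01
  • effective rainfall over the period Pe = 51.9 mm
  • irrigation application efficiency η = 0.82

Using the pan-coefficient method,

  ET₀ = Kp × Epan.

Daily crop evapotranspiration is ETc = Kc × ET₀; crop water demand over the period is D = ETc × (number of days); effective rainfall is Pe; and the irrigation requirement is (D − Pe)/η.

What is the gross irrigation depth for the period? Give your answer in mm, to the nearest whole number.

ET₀ = 0.71 × 3.5 = 2.4850 mm/d
ETc = Kc × ET₀ = 1.01 × 2.4850 = 2.5099 mm/d
Crop demand D = ETc × 30 d = 2.5099 × 30 = 75.297 mm
D − Pe = 75.297 − 51.9 = 23.397 mm
Gross irrigation = 23.397 / 0.82 = 28.533 mm

29 mm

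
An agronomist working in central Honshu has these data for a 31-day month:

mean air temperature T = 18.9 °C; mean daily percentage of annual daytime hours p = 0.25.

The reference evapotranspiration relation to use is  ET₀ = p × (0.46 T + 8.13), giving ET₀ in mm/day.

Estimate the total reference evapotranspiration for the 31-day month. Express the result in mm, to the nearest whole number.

130 mm

ET₀ = 0.25 × (0.46 × 18.9 + 8.13) = 0.25 × 16.824 = 4.2060 mm/d
Monthly total = 4.2060 × 31 = 130.386 mm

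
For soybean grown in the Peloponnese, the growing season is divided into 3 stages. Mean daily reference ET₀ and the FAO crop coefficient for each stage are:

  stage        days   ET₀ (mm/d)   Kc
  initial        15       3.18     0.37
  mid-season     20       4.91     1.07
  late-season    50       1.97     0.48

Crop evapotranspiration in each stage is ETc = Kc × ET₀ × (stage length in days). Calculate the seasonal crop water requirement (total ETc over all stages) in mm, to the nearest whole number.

initial: 0.37 × 3.18 × 15 = 17.65 mm
mid-season: 1.07 × 4.91 × 20 = 105.07 mm
late-season: 0.48 × 1.97 × 50 = 47.28 mm
Seasonal total = 170.00 mm

170 mm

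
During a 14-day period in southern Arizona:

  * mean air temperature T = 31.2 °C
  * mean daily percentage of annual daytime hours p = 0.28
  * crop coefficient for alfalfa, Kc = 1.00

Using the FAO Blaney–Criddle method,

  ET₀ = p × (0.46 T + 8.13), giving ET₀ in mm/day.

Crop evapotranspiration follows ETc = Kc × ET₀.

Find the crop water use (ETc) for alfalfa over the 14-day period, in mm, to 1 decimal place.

ET₀ = 0.28 × (0.46 × 31.2 + 8.13) = 0.28 × 22.482 = 6.2950 mm/d
ETc = Kc × ET₀ = 1.00 × 6.2950 = 6.2950 mm/d
Over 14 days: 6.2950 × 14 = 88.130 mm

88.1 mm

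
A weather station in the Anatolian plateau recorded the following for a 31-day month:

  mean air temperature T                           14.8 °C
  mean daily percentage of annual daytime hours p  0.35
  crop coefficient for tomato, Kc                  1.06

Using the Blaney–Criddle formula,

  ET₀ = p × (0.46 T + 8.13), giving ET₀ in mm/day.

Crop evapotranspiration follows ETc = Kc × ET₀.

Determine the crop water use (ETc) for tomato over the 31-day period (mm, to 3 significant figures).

ET₀ = 0.35 × (0.46 × 14.8 + 8.13) = 0.35 × 14.938 = 5.2283 mm/d
ETc = Kc × ET₀ = 1.06 × 5.2283 = 5.5420 mm/d
Over 31 days: 5.5420 × 31 = 171.802 mm

172 mm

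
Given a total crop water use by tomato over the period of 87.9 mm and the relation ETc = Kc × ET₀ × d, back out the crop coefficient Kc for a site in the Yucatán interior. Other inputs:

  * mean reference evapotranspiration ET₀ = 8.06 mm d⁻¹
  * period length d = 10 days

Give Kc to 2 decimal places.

1.09

ETc = Kc × ET₀ × d  ⇒  Kc = ETc / (ET₀ × d)
Kc = 87.9 / (8.06 × 10) = 87.9 / 80.60 = 1.0906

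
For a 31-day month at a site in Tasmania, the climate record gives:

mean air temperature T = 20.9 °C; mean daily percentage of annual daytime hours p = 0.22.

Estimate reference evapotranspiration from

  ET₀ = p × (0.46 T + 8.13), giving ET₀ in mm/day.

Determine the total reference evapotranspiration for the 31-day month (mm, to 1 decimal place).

121.0 mm

ET₀ = 0.22 × (0.46 × 20.9 + 8.13) = 0.22 × 17.744 = 3.9037 mm/d
Monthly total = 3.9037 × 31 = 121.015 mm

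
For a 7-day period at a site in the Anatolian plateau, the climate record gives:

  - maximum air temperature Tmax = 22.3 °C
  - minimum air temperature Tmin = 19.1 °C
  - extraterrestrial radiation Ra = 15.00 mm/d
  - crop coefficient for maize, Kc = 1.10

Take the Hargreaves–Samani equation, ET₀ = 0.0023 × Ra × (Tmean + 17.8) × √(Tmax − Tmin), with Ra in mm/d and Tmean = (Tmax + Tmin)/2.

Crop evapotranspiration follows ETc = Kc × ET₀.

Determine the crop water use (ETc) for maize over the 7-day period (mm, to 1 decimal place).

18.3 mm

Tmean = (22.3 + 19.1)/2 = 20.70 °C
ET₀ = 0.0023 × 15.00 × (20.70 + 17.8) × √3.2 = 0.0023 × 15.00 × 38.50 × 1.7889 = 2.3761 mm/d
ETc = Kc × ET₀ = 1.10 × 2.3761 = 2.6137 mm/d
Over 7 days: 2.6137 × 7 = 18.296 mm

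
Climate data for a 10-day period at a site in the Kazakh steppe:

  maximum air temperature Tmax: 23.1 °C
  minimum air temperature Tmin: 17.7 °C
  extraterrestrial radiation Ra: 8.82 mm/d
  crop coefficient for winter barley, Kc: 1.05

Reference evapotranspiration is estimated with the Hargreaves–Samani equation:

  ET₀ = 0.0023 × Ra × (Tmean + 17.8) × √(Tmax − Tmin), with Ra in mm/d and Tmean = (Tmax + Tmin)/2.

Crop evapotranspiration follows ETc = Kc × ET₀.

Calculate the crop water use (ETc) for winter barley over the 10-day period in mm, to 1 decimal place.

18.9 mm

Tmean = (23.1 + 17.7)/2 = 20.40 °C
ET₀ = 0.0023 × 8.82 × (20.40 + 17.8) × √5.4 = 0.0023 × 8.82 × 38.20 × 2.3238 = 1.8008 mm/d
ETc = Kc × ET₀ = 1.05 × 1.8008 = 1.8908 mm/d
Over 10 days: 1.8908 × 10 = 18.908 mm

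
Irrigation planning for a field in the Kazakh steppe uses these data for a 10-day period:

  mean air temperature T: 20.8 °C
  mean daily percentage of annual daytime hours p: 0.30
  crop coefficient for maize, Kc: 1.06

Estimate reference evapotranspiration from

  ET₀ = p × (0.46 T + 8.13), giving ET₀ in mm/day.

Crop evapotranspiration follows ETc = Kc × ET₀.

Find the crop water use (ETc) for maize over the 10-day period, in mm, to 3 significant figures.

56.3 mm

ET₀ = 0.30 × (0.46 × 20.8 + 8.13) = 0.30 × 17.698 = 5.3094 mm/d
ETc = Kc × ET₀ = 1.06 × 5.3094 = 5.6280 mm/d
Over 10 days: 5.6280 × 10 = 56.280 mm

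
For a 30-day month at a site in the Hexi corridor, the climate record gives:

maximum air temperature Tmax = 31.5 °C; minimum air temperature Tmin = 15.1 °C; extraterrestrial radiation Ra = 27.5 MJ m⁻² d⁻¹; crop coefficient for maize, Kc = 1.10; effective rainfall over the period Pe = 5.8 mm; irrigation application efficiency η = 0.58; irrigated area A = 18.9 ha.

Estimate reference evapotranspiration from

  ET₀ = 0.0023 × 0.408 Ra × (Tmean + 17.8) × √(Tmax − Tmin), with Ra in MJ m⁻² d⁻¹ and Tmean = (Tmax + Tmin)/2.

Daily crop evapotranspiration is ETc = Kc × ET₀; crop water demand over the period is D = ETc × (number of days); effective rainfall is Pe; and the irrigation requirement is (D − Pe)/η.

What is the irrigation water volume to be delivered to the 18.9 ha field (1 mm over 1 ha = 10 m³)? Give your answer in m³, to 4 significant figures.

Tmean = (31.5 + 15.1)/2 = 23.30 °C
0.408 Ra = 0.408 × 27.5 = 11.2200 mm/d equivalent
ET₀ = 0.0023 × 11.2200 × (23.30 + 17.8) × √16.4 = 0.0023 × 11.2200 × 41.10 × 4.0497 = 4.2952 mm/d
ETc = Kc × ET₀ = 1.10 × 4.2952 = 4.7247 mm/d
Crop demand D = ETc × 30 d = 4.7247 × 30 = 141.741 mm
D − Pe = 141.741 − 5.8 = 135.941 mm
Gross irrigation = 135.941 / 0.58 = 234.381 mm
Volume = 234.381 mm × 18.9 ha × 10 = 44298.0 m³

44300 m³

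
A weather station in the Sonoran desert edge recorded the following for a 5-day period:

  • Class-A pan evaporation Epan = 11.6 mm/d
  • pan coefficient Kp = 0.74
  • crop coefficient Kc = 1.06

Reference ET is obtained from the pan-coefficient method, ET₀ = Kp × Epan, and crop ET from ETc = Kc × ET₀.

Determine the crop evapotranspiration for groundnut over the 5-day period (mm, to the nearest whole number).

ET₀ = 0.74 × 11.6 = 8.5840 mm/d
ETc = Kc × ET₀ = 1.06 × 8.5840 = 9.0990 mm/d
Over 5 days: 9.0990 × 5 = 45.495 mm

45 mm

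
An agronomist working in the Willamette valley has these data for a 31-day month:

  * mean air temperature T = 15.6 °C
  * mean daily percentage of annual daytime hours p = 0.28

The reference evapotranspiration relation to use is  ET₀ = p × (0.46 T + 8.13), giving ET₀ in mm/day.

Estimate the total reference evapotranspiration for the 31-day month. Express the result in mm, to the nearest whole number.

ET₀ = 0.28 × (0.46 × 15.6 + 8.13) = 0.28 × 15.306 = 4.2857 mm/d
Monthly total = 4.2857 × 31 = 132.857 mm

133 mm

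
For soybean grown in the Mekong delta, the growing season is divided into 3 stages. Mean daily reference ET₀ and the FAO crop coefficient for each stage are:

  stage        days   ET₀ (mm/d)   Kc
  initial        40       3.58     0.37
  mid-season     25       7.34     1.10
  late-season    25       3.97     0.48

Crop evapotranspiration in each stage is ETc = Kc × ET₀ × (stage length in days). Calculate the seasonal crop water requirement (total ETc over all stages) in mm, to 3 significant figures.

initial: 0.37 × 3.58 × 40 = 52.98 mm
mid-season: 1.10 × 7.34 × 25 = 201.85 mm
late-season: 0.48 × 3.97 × 25 = 47.64 mm
Seasonal total = 302.47 mm

302 mm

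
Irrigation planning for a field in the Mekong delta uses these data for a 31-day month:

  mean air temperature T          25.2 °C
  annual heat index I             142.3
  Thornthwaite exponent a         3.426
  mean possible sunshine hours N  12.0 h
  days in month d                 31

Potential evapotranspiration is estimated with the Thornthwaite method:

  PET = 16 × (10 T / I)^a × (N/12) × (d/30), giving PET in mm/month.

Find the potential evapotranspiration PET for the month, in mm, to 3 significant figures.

10T/I = 10 × 25.2 / 142.3 = 1.7709
(10T/I)^a = 1.7709^3.426 = 7.0846
Uncorrected PET = 16 × 7.0846 = 113.354 mm
Correction = (N/12)(d/30) = (12.0/12)(31/30) = 1.0333
PET = 113.354 × 1.0333 = 117.129 mm/month

117 mm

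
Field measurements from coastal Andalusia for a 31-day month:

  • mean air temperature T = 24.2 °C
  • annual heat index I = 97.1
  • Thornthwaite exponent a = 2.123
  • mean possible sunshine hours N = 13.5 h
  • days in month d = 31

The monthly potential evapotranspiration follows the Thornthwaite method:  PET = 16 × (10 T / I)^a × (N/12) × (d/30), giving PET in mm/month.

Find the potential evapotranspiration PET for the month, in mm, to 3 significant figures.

129 mm

10T/I = 10 × 24.2 / 97.1 = 2.4923
(10T/I)^a = 2.4923^2.123 = 6.9500
Uncorrected PET = 16 × 6.9500 = 111.200 mm
Correction = (N/12)(d/30) = (13.5/12)(31/30) = 1.1625
PET = 111.200 × 1.1625 = 129.270 mm/month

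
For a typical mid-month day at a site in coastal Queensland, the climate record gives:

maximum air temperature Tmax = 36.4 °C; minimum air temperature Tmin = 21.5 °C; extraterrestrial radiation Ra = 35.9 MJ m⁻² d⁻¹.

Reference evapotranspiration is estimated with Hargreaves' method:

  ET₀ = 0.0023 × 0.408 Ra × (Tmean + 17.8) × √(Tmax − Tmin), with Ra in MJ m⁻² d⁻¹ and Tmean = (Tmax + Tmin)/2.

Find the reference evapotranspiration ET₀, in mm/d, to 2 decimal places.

Tmean = (36.4 + 21.5)/2 = 28.95 °C
0.408 Ra = 0.408 × 35.9 = 14.6472 mm/d equivalent
ET₀ = 0.0023 × 14.6472 × (28.95 + 17.8) × √14.9 = 0.0023 × 14.6472 × 46.75 × 3.8601 = 6.0794 mm/d

6.08 mm/d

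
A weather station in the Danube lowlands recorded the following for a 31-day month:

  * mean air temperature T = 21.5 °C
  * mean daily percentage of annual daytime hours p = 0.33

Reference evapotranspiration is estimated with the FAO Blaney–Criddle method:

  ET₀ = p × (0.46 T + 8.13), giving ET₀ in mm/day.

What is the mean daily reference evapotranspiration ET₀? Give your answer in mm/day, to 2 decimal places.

5.95 mm/day

ET₀ = 0.33 × (0.46 × 21.5 + 8.13) = 0.33 × 18.020 = 5.9466 mm/d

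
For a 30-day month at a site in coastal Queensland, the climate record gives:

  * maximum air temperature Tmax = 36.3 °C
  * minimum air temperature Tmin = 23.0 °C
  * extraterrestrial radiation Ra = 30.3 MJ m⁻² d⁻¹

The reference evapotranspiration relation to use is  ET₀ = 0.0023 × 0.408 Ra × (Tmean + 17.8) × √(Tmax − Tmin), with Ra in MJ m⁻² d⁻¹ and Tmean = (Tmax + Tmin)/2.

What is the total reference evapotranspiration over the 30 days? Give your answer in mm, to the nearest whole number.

Tmean = (36.3 + 23.0)/2 = 29.65 °C
0.408 Ra = 0.408 × 30.3 = 12.3624 mm/d equivalent
ET₀ = 0.0023 × 12.3624 × (29.65 + 17.8) × √13.3 = 0.0023 × 12.3624 × 47.45 × 3.6469 = 4.9203 mm/d
Over 30 days: 4.9203 × 30 = 147.609 mm

148 mm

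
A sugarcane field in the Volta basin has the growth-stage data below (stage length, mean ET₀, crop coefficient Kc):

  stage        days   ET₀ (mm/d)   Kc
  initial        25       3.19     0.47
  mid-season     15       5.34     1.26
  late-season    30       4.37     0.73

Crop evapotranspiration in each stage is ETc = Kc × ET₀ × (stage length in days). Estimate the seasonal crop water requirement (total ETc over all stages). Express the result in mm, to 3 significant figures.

initial: 0.47 × 3.19 × 25 = 37.48 mm
mid-season: 1.26 × 5.34 × 15 = 100.93 mm
late-season: 0.73 × 4.37 × 30 = 95.70 mm
Seasonal total = 234.11 mm

234 mm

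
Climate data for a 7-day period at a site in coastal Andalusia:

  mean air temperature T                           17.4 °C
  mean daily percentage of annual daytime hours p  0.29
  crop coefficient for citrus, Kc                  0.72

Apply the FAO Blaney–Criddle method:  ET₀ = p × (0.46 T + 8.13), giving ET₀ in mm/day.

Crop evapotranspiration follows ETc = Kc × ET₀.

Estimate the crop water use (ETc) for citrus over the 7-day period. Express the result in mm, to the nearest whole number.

ET₀ = 0.29 × (0.46 × 17.4 + 8.13) = 0.29 × 16.134 = 4.6789 mm/d
ETc = Kc × ET₀ = 0.72 × 4.6789 = 3.3688 mm/d
Over 7 days: 3.3688 × 7 = 23.582 mm

24 mm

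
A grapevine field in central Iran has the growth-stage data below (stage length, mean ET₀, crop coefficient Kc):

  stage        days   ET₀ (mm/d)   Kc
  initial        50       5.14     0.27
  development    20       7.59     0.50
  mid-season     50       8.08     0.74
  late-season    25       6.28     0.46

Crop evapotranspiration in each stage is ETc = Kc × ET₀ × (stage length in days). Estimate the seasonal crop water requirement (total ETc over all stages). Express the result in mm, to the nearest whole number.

516 mm

initial: 0.27 × 5.14 × 50 = 69.39 mm
development: 0.50 × 7.59 × 20 = 75.90 mm
mid-season: 0.74 × 8.08 × 50 = 298.96 mm
late-season: 0.46 × 6.28 × 25 = 72.22 mm
Seasonal total = 516.47 mm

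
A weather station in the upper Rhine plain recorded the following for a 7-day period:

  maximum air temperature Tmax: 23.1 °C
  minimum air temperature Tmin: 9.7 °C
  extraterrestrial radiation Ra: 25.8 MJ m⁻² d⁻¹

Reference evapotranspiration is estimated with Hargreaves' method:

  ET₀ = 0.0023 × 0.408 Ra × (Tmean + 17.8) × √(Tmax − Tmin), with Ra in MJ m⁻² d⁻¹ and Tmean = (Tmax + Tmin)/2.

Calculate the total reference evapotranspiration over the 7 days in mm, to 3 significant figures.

21.2 mm

Tmean = (23.1 + 9.7)/2 = 16.40 °C
0.408 Ra = 0.408 × 25.8 = 10.5264 mm/d equivalent
ET₀ = 0.0023 × 10.5264 × (16.40 + 17.8) × √13.4 = 0.0023 × 10.5264 × 34.20 × 3.6606 = 3.0310 mm/d
Over 7 days: 3.0310 × 7 = 21.217 mm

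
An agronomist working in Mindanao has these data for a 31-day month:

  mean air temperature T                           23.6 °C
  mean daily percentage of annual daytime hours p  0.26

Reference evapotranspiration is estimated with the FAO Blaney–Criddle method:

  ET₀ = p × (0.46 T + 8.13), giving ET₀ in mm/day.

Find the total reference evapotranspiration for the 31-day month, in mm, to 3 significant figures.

153 mm

ET₀ = 0.26 × (0.46 × 23.6 + 8.13) = 0.26 × 18.986 = 4.9364 mm/d
Monthly total = 4.9364 × 31 = 153.028 mm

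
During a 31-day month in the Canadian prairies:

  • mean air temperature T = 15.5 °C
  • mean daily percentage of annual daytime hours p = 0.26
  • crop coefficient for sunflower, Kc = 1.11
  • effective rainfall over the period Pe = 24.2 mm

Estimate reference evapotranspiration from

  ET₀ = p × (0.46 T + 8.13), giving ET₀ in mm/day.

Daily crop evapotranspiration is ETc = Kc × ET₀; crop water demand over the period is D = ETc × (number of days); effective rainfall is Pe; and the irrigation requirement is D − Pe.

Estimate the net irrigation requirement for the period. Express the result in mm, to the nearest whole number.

112 mm

ET₀ = 0.26 × (0.46 × 15.5 + 8.13) = 0.26 × 15.260 = 3.9676 mm/d
ETc = Kc × ET₀ = 1.11 × 3.9676 = 4.4040 mm/d
Crop demand D = ETc × 31 d = 4.4040 × 31 = 136.524 mm
D − Pe = 136.524 − 24.2 = 112.324 mm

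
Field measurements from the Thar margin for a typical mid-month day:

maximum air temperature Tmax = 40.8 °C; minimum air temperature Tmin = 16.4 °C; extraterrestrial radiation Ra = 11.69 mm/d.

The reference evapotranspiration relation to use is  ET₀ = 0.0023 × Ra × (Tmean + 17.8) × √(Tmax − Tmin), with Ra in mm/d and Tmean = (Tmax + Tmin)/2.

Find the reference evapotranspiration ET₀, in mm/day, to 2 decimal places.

6.16 mm/day

Tmean = (40.8 + 16.4)/2 = 28.60 °C
ET₀ = 0.0023 × 11.69 × (28.60 + 17.8) × √24.4 = 0.0023 × 11.69 × 46.40 × 4.9396 = 6.1624 mm/d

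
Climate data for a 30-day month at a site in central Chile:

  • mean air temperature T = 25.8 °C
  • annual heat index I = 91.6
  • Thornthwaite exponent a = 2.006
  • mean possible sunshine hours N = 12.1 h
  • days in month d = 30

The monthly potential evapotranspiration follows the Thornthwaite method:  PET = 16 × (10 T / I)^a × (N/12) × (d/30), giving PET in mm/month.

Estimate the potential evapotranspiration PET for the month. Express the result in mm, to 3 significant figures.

10T/I = 10 × 25.8 / 91.6 = 2.8166
(10T/I)^a = 2.8166^2.006 = 7.9827
Uncorrected PET = 16 × 7.9827 = 127.723 mm
Correction = (N/12)(d/30) = (12.1/12)(30/30) = 1.0083
PET = 127.723 × 1.0083 = 128.783 mm/month

129 mm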